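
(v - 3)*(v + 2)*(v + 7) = v^3 + 6*v^2 - 13*v - 42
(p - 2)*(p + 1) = p^2 - p - 2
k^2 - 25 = (k - 5)*(k + 5)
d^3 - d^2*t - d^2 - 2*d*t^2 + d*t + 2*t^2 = (d - 1)*(d - 2*t)*(d + t)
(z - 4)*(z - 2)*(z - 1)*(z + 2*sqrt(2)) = z^4 - 7*z^3 + 2*sqrt(2)*z^3 - 14*sqrt(2)*z^2 + 14*z^2 - 8*z + 28*sqrt(2)*z - 16*sqrt(2)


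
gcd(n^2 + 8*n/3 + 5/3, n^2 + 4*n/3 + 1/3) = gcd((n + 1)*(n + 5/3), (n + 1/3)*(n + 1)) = n + 1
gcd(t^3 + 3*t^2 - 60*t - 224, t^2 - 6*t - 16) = t - 8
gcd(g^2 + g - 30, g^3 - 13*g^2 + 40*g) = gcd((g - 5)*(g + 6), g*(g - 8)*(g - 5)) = g - 5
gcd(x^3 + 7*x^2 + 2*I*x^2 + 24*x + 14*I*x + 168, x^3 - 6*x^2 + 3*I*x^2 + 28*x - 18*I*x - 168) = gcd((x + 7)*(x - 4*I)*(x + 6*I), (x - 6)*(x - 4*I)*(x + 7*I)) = x - 4*I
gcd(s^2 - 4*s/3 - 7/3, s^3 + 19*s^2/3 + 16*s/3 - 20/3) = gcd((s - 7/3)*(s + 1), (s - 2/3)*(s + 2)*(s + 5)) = 1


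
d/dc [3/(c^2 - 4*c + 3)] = 6*(2 - c)/(c^2 - 4*c + 3)^2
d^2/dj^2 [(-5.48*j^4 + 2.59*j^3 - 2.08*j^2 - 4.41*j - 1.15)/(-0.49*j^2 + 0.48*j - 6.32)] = (2.631496*j^6 - 7.733376*j^5 + 109.398336*j^4 - 248.041982*j^3 + 2636.762994*j^2 - 704.269104*j + 186.324016)/(0.117649*j^6 - 0.345744*j^5 + 4.890984*j^4 - 9.029376*j^3 + 63.083712*j^2 - 57.517056*j + 252.435968)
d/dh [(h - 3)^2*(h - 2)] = (h - 3)*(3*h - 7)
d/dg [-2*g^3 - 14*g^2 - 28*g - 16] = -6*g^2 - 28*g - 28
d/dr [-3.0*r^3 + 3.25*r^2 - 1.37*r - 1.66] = -9.0*r^2 + 6.5*r - 1.37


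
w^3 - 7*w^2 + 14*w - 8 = (w - 4)*(w - 2)*(w - 1)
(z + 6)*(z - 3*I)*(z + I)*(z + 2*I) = z^4 + 6*z^3 + 7*z^2 + 42*z + 6*I*z + 36*I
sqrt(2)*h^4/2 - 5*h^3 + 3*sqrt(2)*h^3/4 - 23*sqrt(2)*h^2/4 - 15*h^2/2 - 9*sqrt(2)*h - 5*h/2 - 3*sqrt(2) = (h + 1/2)*(h - 6*sqrt(2))*(h + sqrt(2))*(sqrt(2)*h/2 + sqrt(2)/2)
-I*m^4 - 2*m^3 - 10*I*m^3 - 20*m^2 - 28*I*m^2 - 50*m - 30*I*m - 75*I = (m + 5)^2*(m - 3*I)*(-I*m + 1)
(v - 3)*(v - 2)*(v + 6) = v^3 + v^2 - 24*v + 36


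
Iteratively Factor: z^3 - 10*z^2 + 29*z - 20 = (z - 4)*(z^2 - 6*z + 5) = (z - 5)*(z - 4)*(z - 1)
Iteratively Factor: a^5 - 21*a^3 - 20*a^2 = (a + 4)*(a^4 - 4*a^3 - 5*a^2) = (a - 5)*(a + 4)*(a^3 + a^2) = (a - 5)*(a + 1)*(a + 4)*(a^2) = a*(a - 5)*(a + 1)*(a + 4)*(a)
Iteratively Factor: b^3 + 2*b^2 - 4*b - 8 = (b + 2)*(b^2 - 4) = (b + 2)^2*(b - 2)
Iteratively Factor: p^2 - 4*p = (p - 4)*(p)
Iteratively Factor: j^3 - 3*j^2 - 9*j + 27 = (j - 3)*(j^2 - 9) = (j - 3)*(j + 3)*(j - 3)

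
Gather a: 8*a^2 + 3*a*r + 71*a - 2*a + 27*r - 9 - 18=8*a^2 + a*(3*r + 69) + 27*r - 27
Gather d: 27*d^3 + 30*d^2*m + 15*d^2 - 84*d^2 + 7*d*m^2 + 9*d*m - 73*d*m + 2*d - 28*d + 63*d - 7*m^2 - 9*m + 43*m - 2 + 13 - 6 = 27*d^3 + d^2*(30*m - 69) + d*(7*m^2 - 64*m + 37) - 7*m^2 + 34*m + 5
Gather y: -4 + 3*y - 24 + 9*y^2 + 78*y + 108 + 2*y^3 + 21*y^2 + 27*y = 2*y^3 + 30*y^2 + 108*y + 80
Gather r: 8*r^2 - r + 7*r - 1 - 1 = 8*r^2 + 6*r - 2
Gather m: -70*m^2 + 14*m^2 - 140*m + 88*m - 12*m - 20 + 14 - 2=-56*m^2 - 64*m - 8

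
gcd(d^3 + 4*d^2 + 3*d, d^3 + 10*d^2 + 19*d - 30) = 1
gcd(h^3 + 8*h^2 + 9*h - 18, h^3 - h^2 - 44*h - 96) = h + 3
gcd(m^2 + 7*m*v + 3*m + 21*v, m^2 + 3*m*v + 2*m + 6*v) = 1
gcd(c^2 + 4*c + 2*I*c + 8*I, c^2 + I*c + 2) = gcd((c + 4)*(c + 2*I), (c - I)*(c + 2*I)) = c + 2*I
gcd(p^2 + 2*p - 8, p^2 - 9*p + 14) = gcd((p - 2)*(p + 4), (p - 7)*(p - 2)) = p - 2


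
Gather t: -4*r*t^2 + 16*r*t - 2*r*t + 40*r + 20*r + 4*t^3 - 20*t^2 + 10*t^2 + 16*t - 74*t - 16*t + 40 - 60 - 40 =60*r + 4*t^3 + t^2*(-4*r - 10) + t*(14*r - 74) - 60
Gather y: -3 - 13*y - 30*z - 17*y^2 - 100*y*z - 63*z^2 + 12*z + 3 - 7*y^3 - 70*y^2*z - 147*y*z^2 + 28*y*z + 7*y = -7*y^3 + y^2*(-70*z - 17) + y*(-147*z^2 - 72*z - 6) - 63*z^2 - 18*z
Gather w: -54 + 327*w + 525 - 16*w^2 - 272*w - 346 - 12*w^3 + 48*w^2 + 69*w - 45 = -12*w^3 + 32*w^2 + 124*w + 80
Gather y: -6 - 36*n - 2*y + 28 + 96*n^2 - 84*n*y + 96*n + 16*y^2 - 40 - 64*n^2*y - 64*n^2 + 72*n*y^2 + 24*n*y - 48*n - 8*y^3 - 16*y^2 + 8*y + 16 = 32*n^2 + 72*n*y^2 + 12*n - 8*y^3 + y*(-64*n^2 - 60*n + 6) - 2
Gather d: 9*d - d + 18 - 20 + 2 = 8*d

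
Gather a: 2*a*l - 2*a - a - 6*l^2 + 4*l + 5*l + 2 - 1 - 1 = a*(2*l - 3) - 6*l^2 + 9*l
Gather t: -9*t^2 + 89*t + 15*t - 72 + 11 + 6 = -9*t^2 + 104*t - 55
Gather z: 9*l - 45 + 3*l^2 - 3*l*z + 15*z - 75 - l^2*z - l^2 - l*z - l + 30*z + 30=2*l^2 + 8*l + z*(-l^2 - 4*l + 45) - 90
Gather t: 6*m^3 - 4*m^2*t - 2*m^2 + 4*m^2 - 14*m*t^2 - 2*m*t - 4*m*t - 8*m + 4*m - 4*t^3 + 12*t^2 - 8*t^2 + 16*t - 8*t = 6*m^3 + 2*m^2 - 4*m - 4*t^3 + t^2*(4 - 14*m) + t*(-4*m^2 - 6*m + 8)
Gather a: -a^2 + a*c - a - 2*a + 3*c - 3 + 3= -a^2 + a*(c - 3) + 3*c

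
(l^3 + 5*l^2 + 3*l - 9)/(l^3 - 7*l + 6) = (l + 3)/(l - 2)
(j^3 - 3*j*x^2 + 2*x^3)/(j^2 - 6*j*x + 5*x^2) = (-j^2 - j*x + 2*x^2)/(-j + 5*x)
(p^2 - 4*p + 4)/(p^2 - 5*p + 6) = (p - 2)/(p - 3)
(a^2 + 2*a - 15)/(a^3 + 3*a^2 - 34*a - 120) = (a - 3)/(a^2 - 2*a - 24)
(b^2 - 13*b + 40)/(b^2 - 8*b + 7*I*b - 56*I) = (b - 5)/(b + 7*I)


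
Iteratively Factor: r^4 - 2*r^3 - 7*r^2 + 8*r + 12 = (r + 2)*(r^3 - 4*r^2 + r + 6) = (r + 1)*(r + 2)*(r^2 - 5*r + 6) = (r - 3)*(r + 1)*(r + 2)*(r - 2)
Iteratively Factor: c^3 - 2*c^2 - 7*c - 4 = (c + 1)*(c^2 - 3*c - 4) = (c + 1)^2*(c - 4)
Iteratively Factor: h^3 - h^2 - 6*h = (h)*(h^2 - h - 6) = h*(h + 2)*(h - 3)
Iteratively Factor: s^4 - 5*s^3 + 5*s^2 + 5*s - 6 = (s + 1)*(s^3 - 6*s^2 + 11*s - 6) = (s - 1)*(s + 1)*(s^2 - 5*s + 6) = (s - 3)*(s - 1)*(s + 1)*(s - 2)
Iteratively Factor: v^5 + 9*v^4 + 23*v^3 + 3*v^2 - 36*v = (v + 3)*(v^4 + 6*v^3 + 5*v^2 - 12*v) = (v - 1)*(v + 3)*(v^3 + 7*v^2 + 12*v) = v*(v - 1)*(v + 3)*(v^2 + 7*v + 12) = v*(v - 1)*(v + 3)^2*(v + 4)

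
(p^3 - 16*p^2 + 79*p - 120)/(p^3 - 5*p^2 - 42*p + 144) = (p - 5)/(p + 6)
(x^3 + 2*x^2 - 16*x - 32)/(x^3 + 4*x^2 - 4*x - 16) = (x - 4)/(x - 2)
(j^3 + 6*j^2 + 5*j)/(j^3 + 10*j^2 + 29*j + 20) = j/(j + 4)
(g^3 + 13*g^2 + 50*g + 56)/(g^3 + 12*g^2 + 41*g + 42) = (g + 4)/(g + 3)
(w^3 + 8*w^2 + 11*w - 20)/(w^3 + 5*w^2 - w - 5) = (w + 4)/(w + 1)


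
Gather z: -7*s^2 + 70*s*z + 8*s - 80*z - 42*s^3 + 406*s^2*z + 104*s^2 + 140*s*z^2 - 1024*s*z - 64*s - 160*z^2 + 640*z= -42*s^3 + 97*s^2 - 56*s + z^2*(140*s - 160) + z*(406*s^2 - 954*s + 560)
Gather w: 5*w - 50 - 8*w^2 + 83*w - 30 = -8*w^2 + 88*w - 80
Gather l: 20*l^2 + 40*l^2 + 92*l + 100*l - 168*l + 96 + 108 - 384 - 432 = 60*l^2 + 24*l - 612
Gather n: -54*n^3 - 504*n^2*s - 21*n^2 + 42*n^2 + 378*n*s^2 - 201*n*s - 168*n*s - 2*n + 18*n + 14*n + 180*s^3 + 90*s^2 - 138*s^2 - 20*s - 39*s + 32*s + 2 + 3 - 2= -54*n^3 + n^2*(21 - 504*s) + n*(378*s^2 - 369*s + 30) + 180*s^3 - 48*s^2 - 27*s + 3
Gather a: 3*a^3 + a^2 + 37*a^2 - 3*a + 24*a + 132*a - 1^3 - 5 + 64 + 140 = 3*a^3 + 38*a^2 + 153*a + 198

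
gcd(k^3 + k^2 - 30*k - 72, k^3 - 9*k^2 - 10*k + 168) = k^2 - 2*k - 24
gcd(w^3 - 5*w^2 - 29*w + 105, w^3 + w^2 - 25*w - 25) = w + 5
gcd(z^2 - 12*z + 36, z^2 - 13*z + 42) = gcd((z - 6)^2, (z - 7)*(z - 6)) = z - 6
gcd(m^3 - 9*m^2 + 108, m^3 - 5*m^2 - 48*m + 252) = m^2 - 12*m + 36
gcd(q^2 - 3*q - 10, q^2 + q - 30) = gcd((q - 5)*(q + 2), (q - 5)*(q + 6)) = q - 5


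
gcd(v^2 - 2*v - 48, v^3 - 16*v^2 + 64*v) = v - 8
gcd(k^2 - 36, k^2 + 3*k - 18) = k + 6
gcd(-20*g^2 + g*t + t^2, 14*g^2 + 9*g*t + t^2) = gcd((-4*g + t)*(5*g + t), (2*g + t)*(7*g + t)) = 1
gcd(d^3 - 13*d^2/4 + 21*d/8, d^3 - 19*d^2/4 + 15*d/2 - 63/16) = d^2 - 13*d/4 + 21/8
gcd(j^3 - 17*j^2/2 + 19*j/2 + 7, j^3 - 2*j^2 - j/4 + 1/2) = j^2 - 3*j/2 - 1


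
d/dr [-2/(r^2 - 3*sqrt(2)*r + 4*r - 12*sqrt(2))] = 2*(2*r - 3*sqrt(2) + 4)/(r^2 - 3*sqrt(2)*r + 4*r - 12*sqrt(2))^2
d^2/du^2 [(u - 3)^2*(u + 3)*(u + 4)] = 12*u^2 + 6*u - 42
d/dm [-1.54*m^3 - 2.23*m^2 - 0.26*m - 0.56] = -4.62*m^2 - 4.46*m - 0.26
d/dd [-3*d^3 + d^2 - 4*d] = -9*d^2 + 2*d - 4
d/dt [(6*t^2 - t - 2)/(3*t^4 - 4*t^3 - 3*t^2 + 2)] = (-6*t*(-6*t^2 + t + 2)*(-2*t^2 + 2*t + 1) + (12*t - 1)*(3*t^4 - 4*t^3 - 3*t^2 + 2))/(3*t^4 - 4*t^3 - 3*t^2 + 2)^2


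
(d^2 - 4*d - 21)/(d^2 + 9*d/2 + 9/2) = 2*(d - 7)/(2*d + 3)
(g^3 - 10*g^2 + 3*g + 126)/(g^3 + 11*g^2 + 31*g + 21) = (g^2 - 13*g + 42)/(g^2 + 8*g + 7)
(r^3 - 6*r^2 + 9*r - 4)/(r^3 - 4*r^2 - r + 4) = (r - 1)/(r + 1)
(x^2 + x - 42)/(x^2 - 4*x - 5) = (-x^2 - x + 42)/(-x^2 + 4*x + 5)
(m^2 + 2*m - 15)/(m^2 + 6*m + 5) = (m - 3)/(m + 1)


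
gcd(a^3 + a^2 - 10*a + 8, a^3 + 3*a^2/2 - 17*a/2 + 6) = a^2 + 3*a - 4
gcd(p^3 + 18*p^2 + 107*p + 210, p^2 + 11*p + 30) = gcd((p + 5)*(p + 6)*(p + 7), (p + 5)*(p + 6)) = p^2 + 11*p + 30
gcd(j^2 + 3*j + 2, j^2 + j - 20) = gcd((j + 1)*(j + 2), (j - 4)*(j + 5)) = 1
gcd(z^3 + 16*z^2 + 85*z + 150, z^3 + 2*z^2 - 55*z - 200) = z^2 + 10*z + 25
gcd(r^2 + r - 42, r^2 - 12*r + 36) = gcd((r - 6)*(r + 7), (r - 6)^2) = r - 6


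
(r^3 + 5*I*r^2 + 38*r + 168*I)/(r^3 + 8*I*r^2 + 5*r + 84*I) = (r - 6*I)/(r - 3*I)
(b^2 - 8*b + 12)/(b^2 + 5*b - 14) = (b - 6)/(b + 7)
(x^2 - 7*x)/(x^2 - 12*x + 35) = x/(x - 5)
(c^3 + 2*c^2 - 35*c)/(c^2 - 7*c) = (c^2 + 2*c - 35)/(c - 7)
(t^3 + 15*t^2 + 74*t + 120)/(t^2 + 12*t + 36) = (t^2 + 9*t + 20)/(t + 6)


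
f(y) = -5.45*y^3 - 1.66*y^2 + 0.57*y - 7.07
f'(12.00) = -2393.67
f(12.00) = -9656.87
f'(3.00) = -156.54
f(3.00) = -167.45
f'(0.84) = -13.76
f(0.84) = -10.99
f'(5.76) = -561.01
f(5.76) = -1100.37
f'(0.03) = 0.46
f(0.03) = -7.05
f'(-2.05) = -61.33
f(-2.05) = 31.74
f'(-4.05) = -254.16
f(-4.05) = 325.44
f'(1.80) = -58.38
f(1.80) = -43.21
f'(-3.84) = -227.77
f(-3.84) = 274.86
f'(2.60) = -118.59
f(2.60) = -112.60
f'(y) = -16.35*y^2 - 3.32*y + 0.57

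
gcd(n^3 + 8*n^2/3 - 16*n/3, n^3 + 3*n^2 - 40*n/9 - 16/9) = n^2 + 8*n/3 - 16/3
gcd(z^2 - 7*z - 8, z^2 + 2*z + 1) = z + 1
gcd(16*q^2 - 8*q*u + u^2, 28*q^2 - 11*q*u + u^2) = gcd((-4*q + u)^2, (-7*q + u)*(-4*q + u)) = 4*q - u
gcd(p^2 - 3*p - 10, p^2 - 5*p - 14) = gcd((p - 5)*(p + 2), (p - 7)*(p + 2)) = p + 2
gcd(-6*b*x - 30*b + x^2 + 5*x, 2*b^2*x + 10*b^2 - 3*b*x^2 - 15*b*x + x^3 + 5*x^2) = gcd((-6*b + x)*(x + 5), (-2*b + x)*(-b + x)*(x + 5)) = x + 5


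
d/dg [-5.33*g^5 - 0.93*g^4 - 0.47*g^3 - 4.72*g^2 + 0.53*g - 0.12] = -26.65*g^4 - 3.72*g^3 - 1.41*g^2 - 9.44*g + 0.53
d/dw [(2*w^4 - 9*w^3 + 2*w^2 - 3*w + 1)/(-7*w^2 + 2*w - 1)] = (-28*w^5 + 75*w^4 - 44*w^3 + 10*w^2 + 10*w + 1)/(49*w^4 - 28*w^3 + 18*w^2 - 4*w + 1)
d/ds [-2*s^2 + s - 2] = 1 - 4*s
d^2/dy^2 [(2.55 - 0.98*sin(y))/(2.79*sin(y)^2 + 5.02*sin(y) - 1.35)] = (7.62841800000002*sin(y)^5 - 93.123504*sin(y)^4 - 100.254186*sin(y)^3 + 23.05887*sin(y)^2 + 176.64642*sin(y) + 134.44827)/(2.79*sin(y)^2 + 5.02*sin(y) - 1.35)^3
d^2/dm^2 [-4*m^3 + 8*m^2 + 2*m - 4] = 16 - 24*m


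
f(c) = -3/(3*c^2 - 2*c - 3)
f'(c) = -3*(2 - 6*c)/(3*c^2 - 2*c - 3)^2 = 6*(3*c - 1)/(-3*c^2 + 2*c + 3)^2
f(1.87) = -0.80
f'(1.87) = 1.97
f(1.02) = 1.56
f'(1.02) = 3.36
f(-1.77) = -0.30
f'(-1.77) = -0.38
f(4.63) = -0.06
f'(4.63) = 0.03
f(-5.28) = -0.03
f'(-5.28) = -0.01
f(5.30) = -0.04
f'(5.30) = 0.02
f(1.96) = -0.65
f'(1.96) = 1.38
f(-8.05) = -0.01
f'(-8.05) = -0.00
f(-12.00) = -0.00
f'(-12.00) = 0.00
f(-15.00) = 0.00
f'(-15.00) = 0.00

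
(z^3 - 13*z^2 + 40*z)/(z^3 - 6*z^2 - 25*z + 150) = z*(z - 8)/(z^2 - z - 30)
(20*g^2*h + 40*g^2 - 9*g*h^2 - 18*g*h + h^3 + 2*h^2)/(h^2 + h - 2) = (20*g^2 - 9*g*h + h^2)/(h - 1)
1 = 1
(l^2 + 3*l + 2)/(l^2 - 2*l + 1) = (l^2 + 3*l + 2)/(l^2 - 2*l + 1)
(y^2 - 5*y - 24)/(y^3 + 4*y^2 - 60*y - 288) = (y + 3)/(y^2 + 12*y + 36)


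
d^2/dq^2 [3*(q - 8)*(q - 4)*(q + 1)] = 18*q - 66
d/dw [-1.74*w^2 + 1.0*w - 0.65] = 1.0 - 3.48*w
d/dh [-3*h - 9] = -3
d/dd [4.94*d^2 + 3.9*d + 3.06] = 9.88*d + 3.9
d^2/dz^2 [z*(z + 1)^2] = 6*z + 4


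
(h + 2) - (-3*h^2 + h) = 3*h^2 + 2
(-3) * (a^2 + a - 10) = -3*a^2 - 3*a + 30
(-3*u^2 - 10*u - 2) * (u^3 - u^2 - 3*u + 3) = -3*u^5 - 7*u^4 + 17*u^3 + 23*u^2 - 24*u - 6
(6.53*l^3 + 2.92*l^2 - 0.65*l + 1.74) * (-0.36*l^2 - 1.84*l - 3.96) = -2.3508*l^5 - 13.0664*l^4 - 30.9976*l^3 - 10.9936*l^2 - 0.6276*l - 6.8904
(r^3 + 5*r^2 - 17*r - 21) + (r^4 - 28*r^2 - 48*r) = r^4 + r^3 - 23*r^2 - 65*r - 21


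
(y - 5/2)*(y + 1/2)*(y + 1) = y^3 - y^2 - 13*y/4 - 5/4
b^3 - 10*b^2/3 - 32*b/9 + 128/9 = (b - 8/3)^2*(b + 2)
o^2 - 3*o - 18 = (o - 6)*(o + 3)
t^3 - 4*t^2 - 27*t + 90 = (t - 6)*(t - 3)*(t + 5)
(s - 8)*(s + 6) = s^2 - 2*s - 48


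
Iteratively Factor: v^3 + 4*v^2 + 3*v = (v + 1)*(v^2 + 3*v) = v*(v + 1)*(v + 3)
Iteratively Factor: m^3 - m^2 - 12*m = (m)*(m^2 - m - 12) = m*(m - 4)*(m + 3)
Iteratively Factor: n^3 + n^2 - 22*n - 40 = (n + 2)*(n^2 - n - 20) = (n + 2)*(n + 4)*(n - 5)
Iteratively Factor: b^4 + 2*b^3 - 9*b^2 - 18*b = (b - 3)*(b^3 + 5*b^2 + 6*b) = (b - 3)*(b + 2)*(b^2 + 3*b) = (b - 3)*(b + 2)*(b + 3)*(b)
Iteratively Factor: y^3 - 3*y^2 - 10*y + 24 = (y + 3)*(y^2 - 6*y + 8) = (y - 4)*(y + 3)*(y - 2)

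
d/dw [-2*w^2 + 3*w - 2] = 3 - 4*w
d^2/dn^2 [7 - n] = 0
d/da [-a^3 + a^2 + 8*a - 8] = -3*a^2 + 2*a + 8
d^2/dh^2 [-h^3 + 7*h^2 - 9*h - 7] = 14 - 6*h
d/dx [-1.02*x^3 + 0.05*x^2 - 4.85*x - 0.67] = -3.06*x^2 + 0.1*x - 4.85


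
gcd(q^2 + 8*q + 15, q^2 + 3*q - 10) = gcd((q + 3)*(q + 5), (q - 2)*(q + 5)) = q + 5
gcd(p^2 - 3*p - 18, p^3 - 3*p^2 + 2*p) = 1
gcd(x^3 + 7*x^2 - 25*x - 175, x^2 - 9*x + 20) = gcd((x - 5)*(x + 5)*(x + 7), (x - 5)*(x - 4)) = x - 5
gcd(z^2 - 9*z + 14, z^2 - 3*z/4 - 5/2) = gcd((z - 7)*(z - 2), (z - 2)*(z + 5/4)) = z - 2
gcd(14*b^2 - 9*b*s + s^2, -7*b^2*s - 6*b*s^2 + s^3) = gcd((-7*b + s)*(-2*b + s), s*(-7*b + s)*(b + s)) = -7*b + s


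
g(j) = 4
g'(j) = 0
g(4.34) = 4.00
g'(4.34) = 0.00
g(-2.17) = 4.00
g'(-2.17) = 0.00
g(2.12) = 4.00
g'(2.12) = 0.00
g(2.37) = 4.00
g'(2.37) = 0.00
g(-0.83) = 4.00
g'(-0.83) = 0.00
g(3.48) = 4.00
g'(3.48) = 0.00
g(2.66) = 4.00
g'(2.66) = 0.00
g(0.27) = 4.00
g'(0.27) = 0.00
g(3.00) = 4.00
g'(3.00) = 0.00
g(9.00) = 4.00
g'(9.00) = 0.00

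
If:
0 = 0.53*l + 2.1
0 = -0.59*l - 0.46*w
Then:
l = -3.96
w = 5.08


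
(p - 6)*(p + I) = p^2 - 6*p + I*p - 6*I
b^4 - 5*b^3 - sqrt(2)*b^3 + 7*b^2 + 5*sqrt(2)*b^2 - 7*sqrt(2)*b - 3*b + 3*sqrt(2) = (b - 3)*(b - 1)^2*(b - sqrt(2))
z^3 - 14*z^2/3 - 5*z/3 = z*(z - 5)*(z + 1/3)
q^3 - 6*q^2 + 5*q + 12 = (q - 4)*(q - 3)*(q + 1)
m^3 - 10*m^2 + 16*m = m*(m - 8)*(m - 2)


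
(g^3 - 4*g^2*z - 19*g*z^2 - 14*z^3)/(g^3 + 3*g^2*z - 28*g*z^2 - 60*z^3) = (-g^2 + 6*g*z + 7*z^2)/(-g^2 - g*z + 30*z^2)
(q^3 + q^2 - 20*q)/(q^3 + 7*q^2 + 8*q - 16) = q*(q^2 + q - 20)/(q^3 + 7*q^2 + 8*q - 16)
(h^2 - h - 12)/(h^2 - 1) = (h^2 - h - 12)/(h^2 - 1)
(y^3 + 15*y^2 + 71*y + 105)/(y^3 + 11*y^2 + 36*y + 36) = (y^2 + 12*y + 35)/(y^2 + 8*y + 12)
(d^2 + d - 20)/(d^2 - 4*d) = (d + 5)/d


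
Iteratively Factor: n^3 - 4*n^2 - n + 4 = (n - 1)*(n^2 - 3*n - 4) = (n - 1)*(n + 1)*(n - 4)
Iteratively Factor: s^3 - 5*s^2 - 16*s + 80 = (s - 4)*(s^2 - s - 20) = (s - 5)*(s - 4)*(s + 4)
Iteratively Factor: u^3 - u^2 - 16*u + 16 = (u - 4)*(u^2 + 3*u - 4) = (u - 4)*(u - 1)*(u + 4)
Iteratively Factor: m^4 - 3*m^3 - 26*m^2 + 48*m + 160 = (m + 2)*(m^3 - 5*m^2 - 16*m + 80) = (m - 5)*(m + 2)*(m^2 - 16) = (m - 5)*(m - 4)*(m + 2)*(m + 4)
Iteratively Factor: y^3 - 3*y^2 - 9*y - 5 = (y + 1)*(y^2 - 4*y - 5) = (y + 1)^2*(y - 5)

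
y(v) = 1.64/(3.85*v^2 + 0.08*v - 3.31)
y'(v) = 1.64*(-7.7*v - 0.08)/(3.85*v^2 + 0.08*v - 3.31)^2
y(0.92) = 73.74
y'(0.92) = -23753.62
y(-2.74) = 0.06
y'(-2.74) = 0.05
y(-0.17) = -0.51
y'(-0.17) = 0.20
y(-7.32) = 0.01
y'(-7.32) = 0.00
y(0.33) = -0.57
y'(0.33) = -0.52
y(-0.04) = -0.50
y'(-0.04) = 0.03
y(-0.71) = -1.15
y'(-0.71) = 4.34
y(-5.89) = 0.01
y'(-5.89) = 0.00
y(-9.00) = 0.01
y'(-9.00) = 0.00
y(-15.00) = 0.00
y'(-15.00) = 0.00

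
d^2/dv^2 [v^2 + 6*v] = 2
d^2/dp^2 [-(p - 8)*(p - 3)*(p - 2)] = 26 - 6*p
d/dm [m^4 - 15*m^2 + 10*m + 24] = 4*m^3 - 30*m + 10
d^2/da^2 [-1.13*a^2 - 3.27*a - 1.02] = -2.26000000000000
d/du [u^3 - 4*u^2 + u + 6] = 3*u^2 - 8*u + 1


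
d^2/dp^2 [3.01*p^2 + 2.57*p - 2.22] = 6.02000000000000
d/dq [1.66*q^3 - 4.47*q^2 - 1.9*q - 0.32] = 4.98*q^2 - 8.94*q - 1.9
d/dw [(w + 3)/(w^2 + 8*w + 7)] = (w^2 + 8*w - 2*(w + 3)*(w + 4) + 7)/(w^2 + 8*w + 7)^2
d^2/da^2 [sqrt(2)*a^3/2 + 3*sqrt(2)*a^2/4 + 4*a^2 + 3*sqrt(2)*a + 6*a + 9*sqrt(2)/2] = 3*sqrt(2)*a + 3*sqrt(2)/2 + 8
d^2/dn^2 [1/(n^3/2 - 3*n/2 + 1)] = 12*(-n*(n^3 - 3*n + 2) + 3*(n^2 - 1)^2)/(n^3 - 3*n + 2)^3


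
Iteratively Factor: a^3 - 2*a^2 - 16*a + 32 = (a - 2)*(a^2 - 16) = (a - 4)*(a - 2)*(a + 4)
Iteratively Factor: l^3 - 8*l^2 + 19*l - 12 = (l - 4)*(l^2 - 4*l + 3) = (l - 4)*(l - 1)*(l - 3)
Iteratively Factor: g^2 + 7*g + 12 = (g + 4)*(g + 3)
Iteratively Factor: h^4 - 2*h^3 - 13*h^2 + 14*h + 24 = (h + 3)*(h^3 - 5*h^2 + 2*h + 8) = (h - 2)*(h + 3)*(h^2 - 3*h - 4) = (h - 4)*(h - 2)*(h + 3)*(h + 1)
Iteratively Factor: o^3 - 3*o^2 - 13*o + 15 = (o - 1)*(o^2 - 2*o - 15) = (o - 1)*(o + 3)*(o - 5)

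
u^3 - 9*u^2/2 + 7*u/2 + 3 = (u - 3)*(u - 2)*(u + 1/2)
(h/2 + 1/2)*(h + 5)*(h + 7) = h^3/2 + 13*h^2/2 + 47*h/2 + 35/2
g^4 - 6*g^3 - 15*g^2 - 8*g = g*(g - 8)*(g + 1)^2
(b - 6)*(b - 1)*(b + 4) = b^3 - 3*b^2 - 22*b + 24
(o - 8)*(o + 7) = o^2 - o - 56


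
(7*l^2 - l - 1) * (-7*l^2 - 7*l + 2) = -49*l^4 - 42*l^3 + 28*l^2 + 5*l - 2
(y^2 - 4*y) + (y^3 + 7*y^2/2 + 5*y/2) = y^3 + 9*y^2/2 - 3*y/2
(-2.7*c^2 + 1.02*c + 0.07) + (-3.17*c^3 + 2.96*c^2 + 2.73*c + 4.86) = -3.17*c^3 + 0.26*c^2 + 3.75*c + 4.93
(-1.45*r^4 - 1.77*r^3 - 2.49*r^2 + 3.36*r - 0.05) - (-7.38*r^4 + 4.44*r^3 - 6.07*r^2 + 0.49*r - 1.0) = 5.93*r^4 - 6.21*r^3 + 3.58*r^2 + 2.87*r + 0.95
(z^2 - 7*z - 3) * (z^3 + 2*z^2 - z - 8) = z^5 - 5*z^4 - 18*z^3 - 7*z^2 + 59*z + 24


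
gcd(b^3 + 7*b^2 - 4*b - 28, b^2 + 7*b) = b + 7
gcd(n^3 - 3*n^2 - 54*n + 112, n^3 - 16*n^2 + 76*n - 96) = n^2 - 10*n + 16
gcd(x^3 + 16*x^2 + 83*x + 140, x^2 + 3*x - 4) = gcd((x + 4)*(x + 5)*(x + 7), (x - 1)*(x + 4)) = x + 4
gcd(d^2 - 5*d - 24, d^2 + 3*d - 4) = 1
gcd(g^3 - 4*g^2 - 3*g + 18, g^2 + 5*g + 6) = g + 2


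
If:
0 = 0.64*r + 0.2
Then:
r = -0.31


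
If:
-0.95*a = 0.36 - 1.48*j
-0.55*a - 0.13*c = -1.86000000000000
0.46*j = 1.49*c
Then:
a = 3.21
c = 0.71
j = 2.31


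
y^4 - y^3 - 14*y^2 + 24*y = y*(y - 3)*(y - 2)*(y + 4)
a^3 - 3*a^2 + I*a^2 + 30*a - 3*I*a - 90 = (a - 3)*(a - 5*I)*(a + 6*I)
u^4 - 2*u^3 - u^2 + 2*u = u*(u - 2)*(u - 1)*(u + 1)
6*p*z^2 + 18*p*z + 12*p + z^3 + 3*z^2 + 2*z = (6*p + z)*(z + 1)*(z + 2)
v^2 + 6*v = v*(v + 6)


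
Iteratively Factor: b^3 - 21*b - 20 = (b + 1)*(b^2 - b - 20) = (b + 1)*(b + 4)*(b - 5)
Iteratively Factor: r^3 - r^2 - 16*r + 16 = (r - 4)*(r^2 + 3*r - 4) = (r - 4)*(r + 4)*(r - 1)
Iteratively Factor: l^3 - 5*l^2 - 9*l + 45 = (l - 3)*(l^2 - 2*l - 15) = (l - 5)*(l - 3)*(l + 3)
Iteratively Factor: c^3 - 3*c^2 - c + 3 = (c + 1)*(c^2 - 4*c + 3) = (c - 1)*(c + 1)*(c - 3)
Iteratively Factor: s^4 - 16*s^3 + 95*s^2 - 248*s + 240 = (s - 3)*(s^3 - 13*s^2 + 56*s - 80) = (s - 4)*(s - 3)*(s^2 - 9*s + 20) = (s - 5)*(s - 4)*(s - 3)*(s - 4)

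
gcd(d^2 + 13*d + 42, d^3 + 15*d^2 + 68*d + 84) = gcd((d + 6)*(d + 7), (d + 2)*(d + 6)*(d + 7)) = d^2 + 13*d + 42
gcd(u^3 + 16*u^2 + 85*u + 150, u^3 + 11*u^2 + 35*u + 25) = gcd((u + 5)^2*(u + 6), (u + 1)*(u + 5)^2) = u^2 + 10*u + 25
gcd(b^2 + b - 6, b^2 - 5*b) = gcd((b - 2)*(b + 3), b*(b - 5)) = 1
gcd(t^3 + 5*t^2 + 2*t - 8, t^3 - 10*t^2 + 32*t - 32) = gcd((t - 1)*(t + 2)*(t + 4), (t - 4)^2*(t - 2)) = 1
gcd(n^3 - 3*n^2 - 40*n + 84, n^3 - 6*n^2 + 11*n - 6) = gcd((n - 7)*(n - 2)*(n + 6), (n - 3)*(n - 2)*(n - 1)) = n - 2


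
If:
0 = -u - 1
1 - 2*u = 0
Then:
No Solution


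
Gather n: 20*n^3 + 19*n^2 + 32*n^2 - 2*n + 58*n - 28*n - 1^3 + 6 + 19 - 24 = 20*n^3 + 51*n^2 + 28*n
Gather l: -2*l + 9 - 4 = 5 - 2*l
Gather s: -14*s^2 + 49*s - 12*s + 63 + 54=-14*s^2 + 37*s + 117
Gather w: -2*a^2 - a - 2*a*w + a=-2*a^2 - 2*a*w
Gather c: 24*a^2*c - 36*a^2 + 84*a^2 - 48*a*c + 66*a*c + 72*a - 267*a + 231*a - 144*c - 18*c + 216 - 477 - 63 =48*a^2 + 36*a + c*(24*a^2 + 18*a - 162) - 324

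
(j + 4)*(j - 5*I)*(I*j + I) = I*j^3 + 5*j^2 + 5*I*j^2 + 25*j + 4*I*j + 20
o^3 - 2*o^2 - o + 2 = (o - 2)*(o - 1)*(o + 1)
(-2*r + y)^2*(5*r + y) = 20*r^3 - 16*r^2*y + r*y^2 + y^3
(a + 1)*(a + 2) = a^2 + 3*a + 2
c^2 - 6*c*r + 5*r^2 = (c - 5*r)*(c - r)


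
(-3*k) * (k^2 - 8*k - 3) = -3*k^3 + 24*k^2 + 9*k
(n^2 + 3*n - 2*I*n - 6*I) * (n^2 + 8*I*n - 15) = n^4 + 3*n^3 + 6*I*n^3 + n^2 + 18*I*n^2 + 3*n + 30*I*n + 90*I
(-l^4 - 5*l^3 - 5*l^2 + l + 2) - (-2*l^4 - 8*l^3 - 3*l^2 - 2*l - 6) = l^4 + 3*l^3 - 2*l^2 + 3*l + 8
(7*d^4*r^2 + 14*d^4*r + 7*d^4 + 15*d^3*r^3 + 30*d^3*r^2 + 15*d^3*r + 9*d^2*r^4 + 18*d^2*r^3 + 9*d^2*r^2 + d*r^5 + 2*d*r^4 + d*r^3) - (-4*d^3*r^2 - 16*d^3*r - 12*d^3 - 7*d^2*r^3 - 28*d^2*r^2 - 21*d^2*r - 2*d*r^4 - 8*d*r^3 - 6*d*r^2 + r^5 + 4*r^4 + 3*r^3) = 7*d^4*r^2 + 14*d^4*r + 7*d^4 + 15*d^3*r^3 + 34*d^3*r^2 + 31*d^3*r + 12*d^3 + 9*d^2*r^4 + 25*d^2*r^3 + 37*d^2*r^2 + 21*d^2*r + d*r^5 + 4*d*r^4 + 9*d*r^3 + 6*d*r^2 - r^5 - 4*r^4 - 3*r^3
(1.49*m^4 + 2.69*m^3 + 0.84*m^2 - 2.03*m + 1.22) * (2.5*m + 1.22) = 3.725*m^5 + 8.5428*m^4 + 5.3818*m^3 - 4.0502*m^2 + 0.5734*m + 1.4884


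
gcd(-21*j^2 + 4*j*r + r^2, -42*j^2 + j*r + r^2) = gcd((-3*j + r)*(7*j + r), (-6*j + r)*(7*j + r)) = 7*j + r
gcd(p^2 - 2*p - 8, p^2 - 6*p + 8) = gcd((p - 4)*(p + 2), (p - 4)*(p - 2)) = p - 4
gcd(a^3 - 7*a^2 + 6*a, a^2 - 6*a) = a^2 - 6*a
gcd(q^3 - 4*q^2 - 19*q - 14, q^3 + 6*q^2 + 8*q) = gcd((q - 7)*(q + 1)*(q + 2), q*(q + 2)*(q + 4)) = q + 2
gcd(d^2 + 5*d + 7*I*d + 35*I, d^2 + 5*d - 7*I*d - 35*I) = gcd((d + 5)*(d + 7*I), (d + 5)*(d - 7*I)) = d + 5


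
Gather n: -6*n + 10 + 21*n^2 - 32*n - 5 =21*n^2 - 38*n + 5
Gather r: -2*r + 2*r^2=2*r^2 - 2*r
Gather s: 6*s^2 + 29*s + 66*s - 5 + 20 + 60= 6*s^2 + 95*s + 75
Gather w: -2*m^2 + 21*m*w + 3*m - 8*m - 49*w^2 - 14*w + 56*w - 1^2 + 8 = -2*m^2 - 5*m - 49*w^2 + w*(21*m + 42) + 7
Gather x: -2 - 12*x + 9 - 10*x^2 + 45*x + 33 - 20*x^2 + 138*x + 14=-30*x^2 + 171*x + 54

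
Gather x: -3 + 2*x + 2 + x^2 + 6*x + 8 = x^2 + 8*x + 7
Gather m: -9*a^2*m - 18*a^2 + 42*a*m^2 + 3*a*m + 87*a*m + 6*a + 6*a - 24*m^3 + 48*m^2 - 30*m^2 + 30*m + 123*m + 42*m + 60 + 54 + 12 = -18*a^2 + 12*a - 24*m^3 + m^2*(42*a + 18) + m*(-9*a^2 + 90*a + 195) + 126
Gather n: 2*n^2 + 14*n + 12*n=2*n^2 + 26*n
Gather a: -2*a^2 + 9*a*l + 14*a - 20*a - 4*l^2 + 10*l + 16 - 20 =-2*a^2 + a*(9*l - 6) - 4*l^2 + 10*l - 4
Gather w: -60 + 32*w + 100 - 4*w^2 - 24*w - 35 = -4*w^2 + 8*w + 5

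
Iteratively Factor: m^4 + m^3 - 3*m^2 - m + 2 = (m + 2)*(m^3 - m^2 - m + 1) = (m - 1)*(m + 2)*(m^2 - 1) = (m - 1)^2*(m + 2)*(m + 1)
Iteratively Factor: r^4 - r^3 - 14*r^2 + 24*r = (r + 4)*(r^3 - 5*r^2 + 6*r) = (r - 2)*(r + 4)*(r^2 - 3*r) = r*(r - 2)*(r + 4)*(r - 3)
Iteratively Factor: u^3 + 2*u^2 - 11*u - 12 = (u + 4)*(u^2 - 2*u - 3) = (u + 1)*(u + 4)*(u - 3)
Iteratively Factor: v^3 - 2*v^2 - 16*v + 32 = (v - 4)*(v^2 + 2*v - 8) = (v - 4)*(v - 2)*(v + 4)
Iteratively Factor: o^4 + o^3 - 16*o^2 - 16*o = (o - 4)*(o^3 + 5*o^2 + 4*o) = (o - 4)*(o + 4)*(o^2 + o) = o*(o - 4)*(o + 4)*(o + 1)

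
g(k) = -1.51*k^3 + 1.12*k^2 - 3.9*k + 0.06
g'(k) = -4.53*k^2 + 2.24*k - 3.9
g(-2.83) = 54.29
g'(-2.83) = -46.52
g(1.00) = -4.23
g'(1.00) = -6.19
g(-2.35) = 35.01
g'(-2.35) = -34.18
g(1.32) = -6.61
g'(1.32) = -8.84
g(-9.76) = 1548.68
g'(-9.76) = -457.28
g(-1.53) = 14.06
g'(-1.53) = -17.93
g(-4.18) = 146.21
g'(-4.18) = -92.41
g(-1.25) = 9.63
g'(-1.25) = -13.78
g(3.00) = -42.33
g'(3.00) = -37.95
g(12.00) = -2494.74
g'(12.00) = -629.34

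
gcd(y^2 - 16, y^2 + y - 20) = y - 4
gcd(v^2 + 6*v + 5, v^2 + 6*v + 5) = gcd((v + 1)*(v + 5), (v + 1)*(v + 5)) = v^2 + 6*v + 5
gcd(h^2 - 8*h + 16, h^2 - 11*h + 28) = h - 4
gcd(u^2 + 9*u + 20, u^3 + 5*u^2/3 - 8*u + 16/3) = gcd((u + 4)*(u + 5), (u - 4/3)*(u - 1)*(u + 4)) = u + 4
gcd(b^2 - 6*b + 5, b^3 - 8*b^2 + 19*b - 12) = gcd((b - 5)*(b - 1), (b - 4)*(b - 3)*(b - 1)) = b - 1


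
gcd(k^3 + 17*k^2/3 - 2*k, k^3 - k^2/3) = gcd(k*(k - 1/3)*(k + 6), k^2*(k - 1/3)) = k^2 - k/3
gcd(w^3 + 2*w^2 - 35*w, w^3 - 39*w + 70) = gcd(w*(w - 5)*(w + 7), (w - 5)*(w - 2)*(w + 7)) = w^2 + 2*w - 35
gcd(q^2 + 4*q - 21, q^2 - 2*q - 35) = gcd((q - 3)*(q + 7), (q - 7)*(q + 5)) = 1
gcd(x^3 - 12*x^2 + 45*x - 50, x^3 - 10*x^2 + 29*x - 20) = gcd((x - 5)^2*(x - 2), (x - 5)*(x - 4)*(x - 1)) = x - 5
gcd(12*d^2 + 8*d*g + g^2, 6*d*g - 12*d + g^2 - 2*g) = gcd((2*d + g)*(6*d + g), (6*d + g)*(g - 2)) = 6*d + g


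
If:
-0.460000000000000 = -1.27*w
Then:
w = 0.36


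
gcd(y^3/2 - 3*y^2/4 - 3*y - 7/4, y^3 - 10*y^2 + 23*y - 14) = 1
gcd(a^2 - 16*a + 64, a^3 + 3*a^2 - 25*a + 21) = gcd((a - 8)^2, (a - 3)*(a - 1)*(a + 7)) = 1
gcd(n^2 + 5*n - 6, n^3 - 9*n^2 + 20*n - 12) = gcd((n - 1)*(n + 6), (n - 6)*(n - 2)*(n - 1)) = n - 1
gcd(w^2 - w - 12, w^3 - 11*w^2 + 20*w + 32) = w - 4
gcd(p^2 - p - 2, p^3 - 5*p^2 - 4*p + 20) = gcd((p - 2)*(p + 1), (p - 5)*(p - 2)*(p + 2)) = p - 2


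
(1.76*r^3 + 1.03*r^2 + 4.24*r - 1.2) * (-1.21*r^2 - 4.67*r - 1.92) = -2.1296*r^5 - 9.4655*r^4 - 13.3197*r^3 - 20.3264*r^2 - 2.5368*r + 2.304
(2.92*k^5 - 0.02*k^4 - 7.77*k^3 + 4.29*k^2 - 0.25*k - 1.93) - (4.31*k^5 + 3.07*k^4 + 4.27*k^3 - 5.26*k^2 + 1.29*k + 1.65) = -1.39*k^5 - 3.09*k^4 - 12.04*k^3 + 9.55*k^2 - 1.54*k - 3.58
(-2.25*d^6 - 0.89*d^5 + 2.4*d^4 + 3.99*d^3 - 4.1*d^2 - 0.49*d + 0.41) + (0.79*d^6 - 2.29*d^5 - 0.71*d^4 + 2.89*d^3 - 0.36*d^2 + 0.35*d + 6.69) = -1.46*d^6 - 3.18*d^5 + 1.69*d^4 + 6.88*d^3 - 4.46*d^2 - 0.14*d + 7.1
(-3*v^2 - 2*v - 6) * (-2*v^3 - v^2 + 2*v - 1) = 6*v^5 + 7*v^4 + 8*v^3 + 5*v^2 - 10*v + 6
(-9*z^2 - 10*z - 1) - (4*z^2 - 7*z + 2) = -13*z^2 - 3*z - 3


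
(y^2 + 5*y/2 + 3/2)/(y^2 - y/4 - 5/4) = 2*(2*y + 3)/(4*y - 5)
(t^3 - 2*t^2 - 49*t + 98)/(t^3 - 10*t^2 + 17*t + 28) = (t^2 + 5*t - 14)/(t^2 - 3*t - 4)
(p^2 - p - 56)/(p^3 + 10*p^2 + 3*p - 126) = (p - 8)/(p^2 + 3*p - 18)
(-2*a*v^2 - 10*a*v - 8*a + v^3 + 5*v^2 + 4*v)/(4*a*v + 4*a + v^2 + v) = (-2*a*v - 8*a + v^2 + 4*v)/(4*a + v)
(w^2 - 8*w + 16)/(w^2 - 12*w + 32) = (w - 4)/(w - 8)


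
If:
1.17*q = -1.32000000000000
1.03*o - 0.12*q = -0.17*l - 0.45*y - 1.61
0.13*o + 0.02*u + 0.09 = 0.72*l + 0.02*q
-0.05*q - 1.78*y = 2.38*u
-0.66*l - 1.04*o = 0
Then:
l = 0.21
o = -0.13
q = -1.13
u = 2.76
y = -3.65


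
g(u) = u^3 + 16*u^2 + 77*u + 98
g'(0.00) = 77.00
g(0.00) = 98.00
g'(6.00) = 377.00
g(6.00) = 1352.00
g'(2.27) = 165.10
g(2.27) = 366.93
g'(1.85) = 146.47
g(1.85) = 301.54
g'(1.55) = 133.81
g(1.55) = 259.51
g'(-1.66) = 32.15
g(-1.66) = 9.70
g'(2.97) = 198.50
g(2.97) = 494.02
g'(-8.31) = 18.25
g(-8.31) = -10.83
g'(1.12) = 116.60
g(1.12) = 205.72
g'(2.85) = 192.57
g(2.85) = 470.56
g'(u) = 3*u^2 + 32*u + 77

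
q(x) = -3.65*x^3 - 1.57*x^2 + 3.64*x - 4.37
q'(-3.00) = -85.49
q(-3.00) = 69.13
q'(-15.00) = -2413.01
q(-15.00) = 11906.53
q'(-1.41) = -13.70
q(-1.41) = -2.39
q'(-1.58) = -18.73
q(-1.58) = 0.36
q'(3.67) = -155.37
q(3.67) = -192.58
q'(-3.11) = -92.50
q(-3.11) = 78.92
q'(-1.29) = -10.53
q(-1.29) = -3.84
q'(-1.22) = -8.83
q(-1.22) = -4.52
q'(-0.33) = 3.48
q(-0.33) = -5.61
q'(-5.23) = -279.45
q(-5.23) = 455.80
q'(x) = -10.95*x^2 - 3.14*x + 3.64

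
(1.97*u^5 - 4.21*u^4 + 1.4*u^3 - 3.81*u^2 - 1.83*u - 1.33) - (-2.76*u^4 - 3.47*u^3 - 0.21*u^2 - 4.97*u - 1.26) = 1.97*u^5 - 1.45*u^4 + 4.87*u^3 - 3.6*u^2 + 3.14*u - 0.0700000000000001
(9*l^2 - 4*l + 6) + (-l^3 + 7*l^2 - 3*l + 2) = -l^3 + 16*l^2 - 7*l + 8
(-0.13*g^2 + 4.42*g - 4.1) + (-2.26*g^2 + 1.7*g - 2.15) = -2.39*g^2 + 6.12*g - 6.25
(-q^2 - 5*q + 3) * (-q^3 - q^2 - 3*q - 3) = q^5 + 6*q^4 + 5*q^3 + 15*q^2 + 6*q - 9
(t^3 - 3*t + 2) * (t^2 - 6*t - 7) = t^5 - 6*t^4 - 10*t^3 + 20*t^2 + 9*t - 14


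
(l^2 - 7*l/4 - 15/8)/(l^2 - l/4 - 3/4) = (l - 5/2)/(l - 1)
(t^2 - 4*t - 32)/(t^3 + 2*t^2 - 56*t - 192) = 1/(t + 6)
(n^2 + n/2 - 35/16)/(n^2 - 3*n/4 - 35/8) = (4*n - 5)/(2*(2*n - 5))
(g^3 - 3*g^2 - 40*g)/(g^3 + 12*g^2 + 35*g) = (g - 8)/(g + 7)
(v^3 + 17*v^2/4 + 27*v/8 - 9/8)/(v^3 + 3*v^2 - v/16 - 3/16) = 2*(2*v + 3)/(4*v + 1)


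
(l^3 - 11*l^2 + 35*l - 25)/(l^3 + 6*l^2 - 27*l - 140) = (l^2 - 6*l + 5)/(l^2 + 11*l + 28)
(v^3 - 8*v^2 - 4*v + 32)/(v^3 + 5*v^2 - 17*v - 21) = (v^3 - 8*v^2 - 4*v + 32)/(v^3 + 5*v^2 - 17*v - 21)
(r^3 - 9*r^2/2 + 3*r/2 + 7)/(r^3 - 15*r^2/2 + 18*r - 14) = (r + 1)/(r - 2)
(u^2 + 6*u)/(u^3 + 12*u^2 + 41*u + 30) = u/(u^2 + 6*u + 5)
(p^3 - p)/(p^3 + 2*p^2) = (p^2 - 1)/(p*(p + 2))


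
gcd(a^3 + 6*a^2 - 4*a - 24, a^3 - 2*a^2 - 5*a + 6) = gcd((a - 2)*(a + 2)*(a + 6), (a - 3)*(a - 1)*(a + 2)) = a + 2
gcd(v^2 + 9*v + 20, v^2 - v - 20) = v + 4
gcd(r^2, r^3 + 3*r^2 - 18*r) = r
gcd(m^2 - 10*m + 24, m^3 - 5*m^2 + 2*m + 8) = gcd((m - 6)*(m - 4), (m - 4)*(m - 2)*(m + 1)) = m - 4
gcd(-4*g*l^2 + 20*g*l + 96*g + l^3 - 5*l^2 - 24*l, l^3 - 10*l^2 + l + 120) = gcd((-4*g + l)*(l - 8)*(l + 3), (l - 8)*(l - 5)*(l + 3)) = l^2 - 5*l - 24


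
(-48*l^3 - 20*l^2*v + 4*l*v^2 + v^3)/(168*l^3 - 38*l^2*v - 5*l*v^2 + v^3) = (2*l + v)/(-7*l + v)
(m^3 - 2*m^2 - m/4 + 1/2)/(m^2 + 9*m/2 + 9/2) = (4*m^3 - 8*m^2 - m + 2)/(2*(2*m^2 + 9*m + 9))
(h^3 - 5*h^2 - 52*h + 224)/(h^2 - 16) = (h^2 - h - 56)/(h + 4)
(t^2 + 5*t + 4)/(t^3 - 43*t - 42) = (t + 4)/(t^2 - t - 42)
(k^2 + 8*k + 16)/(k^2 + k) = (k^2 + 8*k + 16)/(k*(k + 1))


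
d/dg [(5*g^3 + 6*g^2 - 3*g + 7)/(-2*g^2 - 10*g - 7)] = (-10*g^4 - 100*g^3 - 171*g^2 - 56*g + 91)/(4*g^4 + 40*g^3 + 128*g^2 + 140*g + 49)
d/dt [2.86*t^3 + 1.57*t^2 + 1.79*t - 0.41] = 8.58*t^2 + 3.14*t + 1.79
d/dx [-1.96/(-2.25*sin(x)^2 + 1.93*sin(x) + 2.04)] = (3.7828 - 8.82*sin(x))*cos(x)/(-2.25*sin(x)^2 + 1.93*sin(x) + 2.04)^2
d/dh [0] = 0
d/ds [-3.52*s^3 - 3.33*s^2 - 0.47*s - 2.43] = -10.56*s^2 - 6.66*s - 0.47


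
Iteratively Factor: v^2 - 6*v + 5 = (v - 5)*(v - 1)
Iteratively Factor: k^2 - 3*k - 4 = (k - 4)*(k + 1)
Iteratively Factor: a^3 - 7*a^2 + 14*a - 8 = (a - 4)*(a^2 - 3*a + 2) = (a - 4)*(a - 2)*(a - 1)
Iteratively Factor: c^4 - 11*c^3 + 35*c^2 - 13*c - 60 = (c - 4)*(c^3 - 7*c^2 + 7*c + 15) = (c - 4)*(c + 1)*(c^2 - 8*c + 15) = (c - 4)*(c - 3)*(c + 1)*(c - 5)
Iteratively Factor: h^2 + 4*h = (h + 4)*(h)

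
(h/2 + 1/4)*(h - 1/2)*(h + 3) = h^3/2 + 3*h^2/2 - h/8 - 3/8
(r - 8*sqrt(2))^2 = r^2 - 16*sqrt(2)*r + 128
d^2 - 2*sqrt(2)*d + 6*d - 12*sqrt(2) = (d + 6)*(d - 2*sqrt(2))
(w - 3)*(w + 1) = w^2 - 2*w - 3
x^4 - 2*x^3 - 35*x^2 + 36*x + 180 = (x - 6)*(x - 3)*(x + 2)*(x + 5)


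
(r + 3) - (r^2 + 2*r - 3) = -r^2 - r + 6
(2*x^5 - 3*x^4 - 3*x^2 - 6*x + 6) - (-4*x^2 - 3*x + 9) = 2*x^5 - 3*x^4 + x^2 - 3*x - 3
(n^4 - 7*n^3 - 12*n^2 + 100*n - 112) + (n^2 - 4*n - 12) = n^4 - 7*n^3 - 11*n^2 + 96*n - 124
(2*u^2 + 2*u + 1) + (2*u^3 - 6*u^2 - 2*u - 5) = 2*u^3 - 4*u^2 - 4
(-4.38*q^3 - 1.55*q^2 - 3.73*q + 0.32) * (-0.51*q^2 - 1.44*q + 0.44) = 2.2338*q^5 + 7.0977*q^4 + 2.2071*q^3 + 4.526*q^2 - 2.102*q + 0.1408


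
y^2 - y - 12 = (y - 4)*(y + 3)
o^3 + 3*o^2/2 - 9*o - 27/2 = (o - 3)*(o + 3/2)*(o + 3)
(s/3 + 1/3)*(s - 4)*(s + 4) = s^3/3 + s^2/3 - 16*s/3 - 16/3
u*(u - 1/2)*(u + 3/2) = u^3 + u^2 - 3*u/4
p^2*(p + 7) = p^3 + 7*p^2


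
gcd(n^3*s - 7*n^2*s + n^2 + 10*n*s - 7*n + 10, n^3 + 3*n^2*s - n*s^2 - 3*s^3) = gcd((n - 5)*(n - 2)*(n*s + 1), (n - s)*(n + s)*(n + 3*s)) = 1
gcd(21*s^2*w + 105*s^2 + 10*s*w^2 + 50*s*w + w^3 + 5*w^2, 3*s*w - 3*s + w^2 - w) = 3*s + w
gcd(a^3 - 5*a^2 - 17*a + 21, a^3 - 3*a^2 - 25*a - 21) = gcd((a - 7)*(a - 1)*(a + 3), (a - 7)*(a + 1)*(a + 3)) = a^2 - 4*a - 21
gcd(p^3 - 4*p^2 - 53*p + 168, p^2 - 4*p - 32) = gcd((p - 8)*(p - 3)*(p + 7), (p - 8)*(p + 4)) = p - 8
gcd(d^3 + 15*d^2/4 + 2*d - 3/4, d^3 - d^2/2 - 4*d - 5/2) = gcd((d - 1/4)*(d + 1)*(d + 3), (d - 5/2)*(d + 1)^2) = d + 1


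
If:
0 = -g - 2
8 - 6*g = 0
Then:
No Solution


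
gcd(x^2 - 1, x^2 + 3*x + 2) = x + 1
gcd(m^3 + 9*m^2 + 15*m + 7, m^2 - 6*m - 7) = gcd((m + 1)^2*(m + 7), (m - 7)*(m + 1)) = m + 1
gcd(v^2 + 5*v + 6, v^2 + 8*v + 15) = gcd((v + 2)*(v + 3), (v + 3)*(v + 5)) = v + 3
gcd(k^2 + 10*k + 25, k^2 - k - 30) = k + 5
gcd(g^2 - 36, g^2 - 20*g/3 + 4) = g - 6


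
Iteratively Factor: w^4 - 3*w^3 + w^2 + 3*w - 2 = (w - 2)*(w^3 - w^2 - w + 1) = (w - 2)*(w + 1)*(w^2 - 2*w + 1) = (w - 2)*(w - 1)*(w + 1)*(w - 1)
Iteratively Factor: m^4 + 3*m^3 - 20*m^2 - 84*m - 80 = (m + 2)*(m^3 + m^2 - 22*m - 40) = (m + 2)*(m + 4)*(m^2 - 3*m - 10) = (m + 2)^2*(m + 4)*(m - 5)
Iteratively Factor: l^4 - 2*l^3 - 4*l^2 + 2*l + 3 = (l + 1)*(l^3 - 3*l^2 - l + 3) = (l - 3)*(l + 1)*(l^2 - 1) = (l - 3)*(l + 1)^2*(l - 1)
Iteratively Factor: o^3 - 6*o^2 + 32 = (o - 4)*(o^2 - 2*o - 8) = (o - 4)^2*(o + 2)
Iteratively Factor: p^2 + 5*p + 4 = (p + 1)*(p + 4)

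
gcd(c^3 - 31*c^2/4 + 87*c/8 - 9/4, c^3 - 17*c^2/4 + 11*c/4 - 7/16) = c - 1/4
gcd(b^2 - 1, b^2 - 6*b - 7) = b + 1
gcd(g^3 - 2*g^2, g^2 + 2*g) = g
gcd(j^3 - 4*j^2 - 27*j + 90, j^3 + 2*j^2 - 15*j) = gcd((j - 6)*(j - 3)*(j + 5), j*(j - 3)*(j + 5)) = j^2 + 2*j - 15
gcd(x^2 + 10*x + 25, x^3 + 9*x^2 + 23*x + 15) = x + 5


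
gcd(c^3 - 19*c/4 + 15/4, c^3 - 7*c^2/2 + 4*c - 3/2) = c^2 - 5*c/2 + 3/2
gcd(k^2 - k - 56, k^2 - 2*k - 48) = k - 8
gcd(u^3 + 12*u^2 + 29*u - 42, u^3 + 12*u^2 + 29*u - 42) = u^3 + 12*u^2 + 29*u - 42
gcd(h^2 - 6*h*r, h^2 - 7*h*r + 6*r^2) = -h + 6*r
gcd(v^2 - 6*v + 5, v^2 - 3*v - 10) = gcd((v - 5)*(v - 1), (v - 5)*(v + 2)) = v - 5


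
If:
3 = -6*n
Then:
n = -1/2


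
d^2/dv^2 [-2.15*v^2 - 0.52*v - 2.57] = -4.30000000000000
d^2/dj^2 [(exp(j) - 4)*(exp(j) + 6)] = (4*exp(j) + 2)*exp(j)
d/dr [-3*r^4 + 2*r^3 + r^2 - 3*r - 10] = -12*r^3 + 6*r^2 + 2*r - 3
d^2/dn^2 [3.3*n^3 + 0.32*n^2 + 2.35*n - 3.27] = 19.8*n + 0.64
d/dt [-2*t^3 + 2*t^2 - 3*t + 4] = -6*t^2 + 4*t - 3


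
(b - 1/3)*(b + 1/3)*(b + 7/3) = b^3 + 7*b^2/3 - b/9 - 7/27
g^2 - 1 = (g - 1)*(g + 1)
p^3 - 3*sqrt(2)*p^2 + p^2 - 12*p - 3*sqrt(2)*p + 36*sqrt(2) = (p - 3)*(p + 4)*(p - 3*sqrt(2))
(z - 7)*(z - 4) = z^2 - 11*z + 28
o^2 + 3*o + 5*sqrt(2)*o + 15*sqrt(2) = (o + 3)*(o + 5*sqrt(2))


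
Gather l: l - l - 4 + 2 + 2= 0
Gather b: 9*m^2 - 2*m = 9*m^2 - 2*m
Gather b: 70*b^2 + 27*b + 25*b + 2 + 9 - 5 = 70*b^2 + 52*b + 6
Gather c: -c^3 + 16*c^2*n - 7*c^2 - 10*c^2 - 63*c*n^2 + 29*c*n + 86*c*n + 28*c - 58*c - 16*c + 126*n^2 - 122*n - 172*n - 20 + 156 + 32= -c^3 + c^2*(16*n - 17) + c*(-63*n^2 + 115*n - 46) + 126*n^2 - 294*n + 168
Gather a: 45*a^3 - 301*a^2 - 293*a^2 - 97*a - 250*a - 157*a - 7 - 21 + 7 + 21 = 45*a^3 - 594*a^2 - 504*a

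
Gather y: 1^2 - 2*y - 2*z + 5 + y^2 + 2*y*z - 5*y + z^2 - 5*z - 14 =y^2 + y*(2*z - 7) + z^2 - 7*z - 8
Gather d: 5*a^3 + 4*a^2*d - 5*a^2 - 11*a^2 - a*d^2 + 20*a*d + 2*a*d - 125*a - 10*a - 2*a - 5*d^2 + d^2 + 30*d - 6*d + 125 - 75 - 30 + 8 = 5*a^3 - 16*a^2 - 137*a + d^2*(-a - 4) + d*(4*a^2 + 22*a + 24) + 28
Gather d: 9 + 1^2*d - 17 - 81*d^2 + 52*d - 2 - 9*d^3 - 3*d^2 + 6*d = -9*d^3 - 84*d^2 + 59*d - 10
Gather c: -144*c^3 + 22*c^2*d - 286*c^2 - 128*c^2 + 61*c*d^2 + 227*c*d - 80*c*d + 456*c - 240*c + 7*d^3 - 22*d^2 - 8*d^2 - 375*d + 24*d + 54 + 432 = -144*c^3 + c^2*(22*d - 414) + c*(61*d^2 + 147*d + 216) + 7*d^3 - 30*d^2 - 351*d + 486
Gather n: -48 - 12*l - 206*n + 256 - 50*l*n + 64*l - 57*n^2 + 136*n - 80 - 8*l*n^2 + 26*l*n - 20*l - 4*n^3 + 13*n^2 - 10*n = 32*l - 4*n^3 + n^2*(-8*l - 44) + n*(-24*l - 80) + 128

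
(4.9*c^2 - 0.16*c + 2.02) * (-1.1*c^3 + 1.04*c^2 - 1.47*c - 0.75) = -5.39*c^5 + 5.272*c^4 - 9.5914*c^3 - 1.339*c^2 - 2.8494*c - 1.515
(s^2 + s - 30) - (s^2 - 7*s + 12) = 8*s - 42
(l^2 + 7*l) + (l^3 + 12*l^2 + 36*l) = l^3 + 13*l^2 + 43*l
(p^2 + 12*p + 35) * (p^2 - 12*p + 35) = p^4 - 74*p^2 + 1225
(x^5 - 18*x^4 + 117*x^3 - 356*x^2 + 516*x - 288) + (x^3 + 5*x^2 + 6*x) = x^5 - 18*x^4 + 118*x^3 - 351*x^2 + 522*x - 288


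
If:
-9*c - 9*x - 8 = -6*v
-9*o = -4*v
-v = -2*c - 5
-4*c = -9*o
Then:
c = -5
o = -20/9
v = -5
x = 7/9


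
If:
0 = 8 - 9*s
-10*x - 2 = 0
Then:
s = 8/9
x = -1/5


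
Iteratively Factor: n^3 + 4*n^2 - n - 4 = (n - 1)*(n^2 + 5*n + 4) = (n - 1)*(n + 1)*(n + 4)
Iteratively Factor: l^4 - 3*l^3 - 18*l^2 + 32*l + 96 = (l - 4)*(l^3 + l^2 - 14*l - 24) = (l - 4)^2*(l^2 + 5*l + 6) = (l - 4)^2*(l + 2)*(l + 3)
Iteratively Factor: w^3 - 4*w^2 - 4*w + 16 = (w - 2)*(w^2 - 2*w - 8) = (w - 2)*(w + 2)*(w - 4)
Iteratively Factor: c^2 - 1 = (c - 1)*(c + 1)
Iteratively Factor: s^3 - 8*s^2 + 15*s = (s - 5)*(s^2 - 3*s) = (s - 5)*(s - 3)*(s)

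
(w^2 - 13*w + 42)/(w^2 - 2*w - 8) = (-w^2 + 13*w - 42)/(-w^2 + 2*w + 8)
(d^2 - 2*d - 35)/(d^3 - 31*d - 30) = (d - 7)/(d^2 - 5*d - 6)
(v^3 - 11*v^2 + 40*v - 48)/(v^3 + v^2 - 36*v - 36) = (v^3 - 11*v^2 + 40*v - 48)/(v^3 + v^2 - 36*v - 36)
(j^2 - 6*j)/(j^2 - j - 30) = j/(j + 5)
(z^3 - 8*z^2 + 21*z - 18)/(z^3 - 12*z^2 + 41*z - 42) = (z - 3)/(z - 7)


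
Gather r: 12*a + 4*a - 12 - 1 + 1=16*a - 12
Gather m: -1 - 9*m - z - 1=-9*m - z - 2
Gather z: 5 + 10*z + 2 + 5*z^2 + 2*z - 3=5*z^2 + 12*z + 4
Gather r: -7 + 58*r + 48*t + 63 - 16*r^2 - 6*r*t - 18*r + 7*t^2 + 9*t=-16*r^2 + r*(40 - 6*t) + 7*t^2 + 57*t + 56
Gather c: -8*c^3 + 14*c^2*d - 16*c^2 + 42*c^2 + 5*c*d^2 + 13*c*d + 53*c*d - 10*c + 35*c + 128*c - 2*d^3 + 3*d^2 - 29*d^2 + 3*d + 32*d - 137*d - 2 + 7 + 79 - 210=-8*c^3 + c^2*(14*d + 26) + c*(5*d^2 + 66*d + 153) - 2*d^3 - 26*d^2 - 102*d - 126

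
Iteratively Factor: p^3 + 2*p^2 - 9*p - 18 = (p - 3)*(p^2 + 5*p + 6) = (p - 3)*(p + 3)*(p + 2)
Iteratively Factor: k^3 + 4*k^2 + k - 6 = (k + 2)*(k^2 + 2*k - 3) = (k - 1)*(k + 2)*(k + 3)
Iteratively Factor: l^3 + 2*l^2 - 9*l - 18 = (l - 3)*(l^2 + 5*l + 6) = (l - 3)*(l + 2)*(l + 3)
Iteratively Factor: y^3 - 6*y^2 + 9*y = (y)*(y^2 - 6*y + 9) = y*(y - 3)*(y - 3)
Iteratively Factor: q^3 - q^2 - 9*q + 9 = (q + 3)*(q^2 - 4*q + 3) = (q - 3)*(q + 3)*(q - 1)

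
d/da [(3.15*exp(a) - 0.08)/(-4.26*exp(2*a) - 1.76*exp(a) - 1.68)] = (13.419*exp(2*a) - 0.6816*exp(a) - 5.4328)*exp(a)/(18.1476*exp(4*a) + 14.9952*exp(3*a) + 17.4112*exp(2*a) + 5.9136*exp(a) + 2.8224)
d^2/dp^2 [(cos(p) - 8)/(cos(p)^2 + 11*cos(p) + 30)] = (-9*(1 - cos(2*p))^2*cos(p)/4 + 43*(1 - cos(2*p))^2/4 - 3913*cos(p) + 188*cos(2*p) + 219*cos(3*p)/2 + cos(5*p)/2 - 1971)/((cos(p) + 5)^3*(cos(p) + 6)^3)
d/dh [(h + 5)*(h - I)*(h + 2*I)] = 3*h^2 + 2*h*(5 + I) + 2 + 5*I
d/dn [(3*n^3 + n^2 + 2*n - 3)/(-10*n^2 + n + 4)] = (-30*n^4 + 6*n^3 + 57*n^2 - 52*n + 11)/(100*n^4 - 20*n^3 - 79*n^2 + 8*n + 16)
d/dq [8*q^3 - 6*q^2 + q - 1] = 24*q^2 - 12*q + 1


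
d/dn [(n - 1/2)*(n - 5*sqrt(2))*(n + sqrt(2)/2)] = 3*n^2 - 9*sqrt(2)*n - n - 5 + 9*sqrt(2)/4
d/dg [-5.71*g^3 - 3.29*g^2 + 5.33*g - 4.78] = -17.13*g^2 - 6.58*g + 5.33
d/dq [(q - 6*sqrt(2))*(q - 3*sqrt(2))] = 2*q - 9*sqrt(2)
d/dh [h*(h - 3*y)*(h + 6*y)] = 3*h^2 + 6*h*y - 18*y^2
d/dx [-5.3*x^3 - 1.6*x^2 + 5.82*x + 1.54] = -15.9*x^2 - 3.2*x + 5.82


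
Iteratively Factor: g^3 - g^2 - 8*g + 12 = (g + 3)*(g^2 - 4*g + 4) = (g - 2)*(g + 3)*(g - 2)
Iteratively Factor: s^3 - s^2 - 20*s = (s)*(s^2 - s - 20) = s*(s + 4)*(s - 5)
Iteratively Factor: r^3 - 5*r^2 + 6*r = (r)*(r^2 - 5*r + 6) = r*(r - 2)*(r - 3)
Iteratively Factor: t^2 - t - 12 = (t + 3)*(t - 4)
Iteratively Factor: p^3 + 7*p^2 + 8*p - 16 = (p + 4)*(p^2 + 3*p - 4) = (p - 1)*(p + 4)*(p + 4)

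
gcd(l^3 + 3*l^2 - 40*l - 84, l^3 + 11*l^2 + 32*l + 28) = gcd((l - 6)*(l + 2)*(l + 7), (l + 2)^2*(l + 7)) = l^2 + 9*l + 14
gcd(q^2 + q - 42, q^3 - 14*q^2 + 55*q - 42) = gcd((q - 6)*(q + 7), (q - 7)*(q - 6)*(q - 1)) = q - 6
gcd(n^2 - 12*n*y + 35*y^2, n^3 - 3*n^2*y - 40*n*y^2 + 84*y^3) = -n + 7*y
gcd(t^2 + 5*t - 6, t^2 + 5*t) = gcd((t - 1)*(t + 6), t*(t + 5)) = 1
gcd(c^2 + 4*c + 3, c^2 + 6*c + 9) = c + 3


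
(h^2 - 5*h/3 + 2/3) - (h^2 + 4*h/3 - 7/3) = 3 - 3*h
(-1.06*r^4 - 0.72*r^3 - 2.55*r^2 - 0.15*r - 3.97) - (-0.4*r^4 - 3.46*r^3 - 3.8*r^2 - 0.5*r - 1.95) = -0.66*r^4 + 2.74*r^3 + 1.25*r^2 + 0.35*r - 2.02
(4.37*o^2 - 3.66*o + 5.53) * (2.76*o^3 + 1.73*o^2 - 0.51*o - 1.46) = 12.0612*o^5 - 2.5415*o^4 + 6.7023*o^3 + 5.0533*o^2 + 2.5233*o - 8.0738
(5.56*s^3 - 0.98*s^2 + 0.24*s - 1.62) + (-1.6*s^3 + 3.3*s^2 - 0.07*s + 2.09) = 3.96*s^3 + 2.32*s^2 + 0.17*s + 0.47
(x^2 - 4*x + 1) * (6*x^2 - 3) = 6*x^4 - 24*x^3 + 3*x^2 + 12*x - 3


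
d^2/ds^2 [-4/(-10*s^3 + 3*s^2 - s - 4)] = 8*(3*(1 - 10*s)*(10*s^3 - 3*s^2 + s + 4) + (30*s^2 - 6*s + 1)^2)/(10*s^3 - 3*s^2 + s + 4)^3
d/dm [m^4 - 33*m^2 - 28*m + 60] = 4*m^3 - 66*m - 28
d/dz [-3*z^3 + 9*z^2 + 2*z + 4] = -9*z^2 + 18*z + 2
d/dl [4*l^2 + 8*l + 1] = 8*l + 8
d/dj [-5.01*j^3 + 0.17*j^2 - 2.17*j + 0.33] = -15.03*j^2 + 0.34*j - 2.17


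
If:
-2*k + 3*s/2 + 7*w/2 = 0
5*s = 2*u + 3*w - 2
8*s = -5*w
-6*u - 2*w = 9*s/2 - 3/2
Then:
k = 369/1228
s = -45/307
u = 173/614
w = 72/307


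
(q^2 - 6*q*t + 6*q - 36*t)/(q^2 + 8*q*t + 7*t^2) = (q^2 - 6*q*t + 6*q - 36*t)/(q^2 + 8*q*t + 7*t^2)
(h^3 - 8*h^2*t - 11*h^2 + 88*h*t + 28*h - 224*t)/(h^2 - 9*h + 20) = (h^2 - 8*h*t - 7*h + 56*t)/(h - 5)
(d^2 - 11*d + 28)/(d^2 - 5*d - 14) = (d - 4)/(d + 2)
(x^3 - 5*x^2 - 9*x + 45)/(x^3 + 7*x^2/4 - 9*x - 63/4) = 4*(x - 5)/(4*x + 7)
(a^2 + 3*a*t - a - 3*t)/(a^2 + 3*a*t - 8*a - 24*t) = (a - 1)/(a - 8)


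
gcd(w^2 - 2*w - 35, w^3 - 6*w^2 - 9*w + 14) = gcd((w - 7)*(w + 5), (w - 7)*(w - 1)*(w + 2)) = w - 7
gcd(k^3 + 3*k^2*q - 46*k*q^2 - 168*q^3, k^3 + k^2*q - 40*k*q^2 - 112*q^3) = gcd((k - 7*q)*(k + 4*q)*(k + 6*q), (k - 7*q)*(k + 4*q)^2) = -k^2 + 3*k*q + 28*q^2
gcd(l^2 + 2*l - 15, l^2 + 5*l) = l + 5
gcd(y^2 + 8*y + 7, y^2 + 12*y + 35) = y + 7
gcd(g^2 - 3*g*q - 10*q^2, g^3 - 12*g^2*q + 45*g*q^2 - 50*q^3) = -g + 5*q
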